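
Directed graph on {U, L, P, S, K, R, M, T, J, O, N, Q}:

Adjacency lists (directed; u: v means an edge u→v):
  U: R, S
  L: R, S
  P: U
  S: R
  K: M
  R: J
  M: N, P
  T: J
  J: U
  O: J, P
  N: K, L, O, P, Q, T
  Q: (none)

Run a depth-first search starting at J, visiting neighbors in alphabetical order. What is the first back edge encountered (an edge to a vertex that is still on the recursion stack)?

R→J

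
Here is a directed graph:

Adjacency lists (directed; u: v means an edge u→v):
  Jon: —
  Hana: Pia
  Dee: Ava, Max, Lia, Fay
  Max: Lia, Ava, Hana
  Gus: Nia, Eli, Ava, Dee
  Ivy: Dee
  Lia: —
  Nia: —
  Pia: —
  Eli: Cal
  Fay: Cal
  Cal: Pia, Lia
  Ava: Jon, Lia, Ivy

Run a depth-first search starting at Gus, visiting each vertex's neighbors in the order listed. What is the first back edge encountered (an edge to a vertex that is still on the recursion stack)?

DFS from Gus (visiting each vertex's neighbors in the order listed); mark gray on enter, black on exit:
Gus gray
  Nia gray
  Nia black
  Eli gray
    Cal gray
      Pia gray
      Pia black
      Lia gray
      Lia black
    Cal black
  Eli black
  Ava gray
    Jon gray
    Jon black
    Ava→Lia: Lia black — skip
    Ivy gray
      Dee gray
        Dee→Ava: Ava is gray → back edge
First back edge: Dee → Ava.

Dee→Ava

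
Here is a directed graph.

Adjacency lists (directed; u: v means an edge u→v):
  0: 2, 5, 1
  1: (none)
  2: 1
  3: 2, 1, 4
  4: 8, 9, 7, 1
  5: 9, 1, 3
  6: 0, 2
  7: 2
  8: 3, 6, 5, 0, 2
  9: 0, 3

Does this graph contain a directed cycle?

DFS with white/gray/black marking, starting from 6:
6 gray
  0 gray
    2 gray
      1 gray
      1 black
    2 black
    5 gray
      9 gray
        9→0: 0 is gray → back edge
Back edge found, so a cycle exists: 0 → 5 → 9 → 0.

Yes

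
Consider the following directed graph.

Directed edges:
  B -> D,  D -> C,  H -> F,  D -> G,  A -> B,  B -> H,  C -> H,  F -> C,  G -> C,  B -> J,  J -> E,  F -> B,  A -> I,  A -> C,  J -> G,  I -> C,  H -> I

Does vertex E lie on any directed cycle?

E lies on a cycle iff there is a path from E back to itself.
Exploring from E, it never reaches itself; equivalently, its strongly connected component is a singleton.

No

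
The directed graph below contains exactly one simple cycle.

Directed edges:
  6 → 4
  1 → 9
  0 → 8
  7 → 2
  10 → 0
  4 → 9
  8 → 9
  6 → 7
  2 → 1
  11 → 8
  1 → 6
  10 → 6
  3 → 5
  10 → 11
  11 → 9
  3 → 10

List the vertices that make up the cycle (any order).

DFS with gray/black marking from 6:
6 gray
  7 gray
    2 gray
      1 gray
        1→6: 6 is gray → back edge
Back edge closes the cycle 6 → 7 → 2 → 1 → 6; its vertices are {1, 2, 6, 7}.

1, 2, 6, 7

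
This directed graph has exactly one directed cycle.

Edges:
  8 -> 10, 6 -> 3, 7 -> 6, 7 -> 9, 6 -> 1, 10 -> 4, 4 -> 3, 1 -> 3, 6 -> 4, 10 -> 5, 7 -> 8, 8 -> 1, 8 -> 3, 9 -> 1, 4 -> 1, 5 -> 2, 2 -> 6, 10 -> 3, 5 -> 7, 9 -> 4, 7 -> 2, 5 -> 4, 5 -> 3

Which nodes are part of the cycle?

DFS with gray/black marking from 5:
5 gray
  2 gray
    6 gray
      3 gray
      3 black
      4 gray
        1 gray
          1→3: 3 black — skip
        1 black
        4→3: 3 black — skip
      4 black
      6→1: 1 black — skip
    6 black
  2 black
  5→3: 3 black — skip
  7 gray
    8 gray
      10 gray
        10→5: 5 is gray → back edge
Back edge closes the cycle 5 → 7 → 8 → 10 → 5; its vertices are {5, 7, 8, 10}.

5, 7, 8, 10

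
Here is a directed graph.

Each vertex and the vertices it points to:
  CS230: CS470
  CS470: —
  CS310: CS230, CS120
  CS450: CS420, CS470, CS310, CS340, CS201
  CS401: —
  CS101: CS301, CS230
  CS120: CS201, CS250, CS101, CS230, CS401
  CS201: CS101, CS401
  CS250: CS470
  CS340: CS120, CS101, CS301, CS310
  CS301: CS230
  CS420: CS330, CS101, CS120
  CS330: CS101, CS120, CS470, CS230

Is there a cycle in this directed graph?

No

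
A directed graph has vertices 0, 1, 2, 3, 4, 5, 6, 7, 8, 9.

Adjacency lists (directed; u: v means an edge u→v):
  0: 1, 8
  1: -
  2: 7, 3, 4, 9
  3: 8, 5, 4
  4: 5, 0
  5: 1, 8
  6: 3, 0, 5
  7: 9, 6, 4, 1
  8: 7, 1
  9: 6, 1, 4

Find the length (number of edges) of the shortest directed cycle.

4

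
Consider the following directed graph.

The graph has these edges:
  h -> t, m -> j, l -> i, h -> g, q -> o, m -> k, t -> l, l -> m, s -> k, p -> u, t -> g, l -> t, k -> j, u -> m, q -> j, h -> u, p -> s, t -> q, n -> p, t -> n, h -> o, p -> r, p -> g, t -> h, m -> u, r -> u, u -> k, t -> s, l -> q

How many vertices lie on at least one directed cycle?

A vertex is on a directed cycle iff it belongs to a strongly connected component of size ≥ 2 (or has a self-loop).
The vertices on cycles are {h, l, m, t, u} — 5 in total.

5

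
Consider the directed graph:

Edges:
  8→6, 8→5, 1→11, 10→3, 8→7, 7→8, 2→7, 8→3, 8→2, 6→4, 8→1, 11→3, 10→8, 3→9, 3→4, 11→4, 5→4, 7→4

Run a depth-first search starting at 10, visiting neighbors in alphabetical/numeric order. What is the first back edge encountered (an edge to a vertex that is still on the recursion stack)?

7->8

DFS from 10 (visiting neighbors in alphabetical/numeric order); mark gray on enter, black on exit:
10 gray
  3 gray
    4 gray
    4 black
    9 gray
    9 black
  3 black
  8 gray
    1 gray
      11 gray
        11→3: 3 black — skip
        11→4: 4 black — skip
      11 black
    1 black
    2 gray
      7 gray
        7→4: 4 black — skip
        7→8: 8 is gray → back edge
First back edge: 7 → 8.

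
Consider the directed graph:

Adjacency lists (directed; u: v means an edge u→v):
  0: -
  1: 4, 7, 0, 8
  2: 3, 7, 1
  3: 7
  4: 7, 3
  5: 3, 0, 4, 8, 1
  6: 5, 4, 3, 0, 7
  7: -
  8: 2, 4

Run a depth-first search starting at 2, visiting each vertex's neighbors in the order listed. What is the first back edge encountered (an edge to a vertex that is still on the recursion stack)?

8->2

DFS from 2 (visiting each vertex's neighbors in the order listed); mark gray on enter, black on exit:
2 gray
  3 gray
    7 gray
    7 black
  3 black
  2→7: 7 black — skip
  1 gray
    4 gray
      4→7: 7 black — skip
      4→3: 3 black — skip
    4 black
    1→7: 7 black — skip
    0 gray
    0 black
    8 gray
      8→2: 2 is gray → back edge
First back edge: 8 → 2.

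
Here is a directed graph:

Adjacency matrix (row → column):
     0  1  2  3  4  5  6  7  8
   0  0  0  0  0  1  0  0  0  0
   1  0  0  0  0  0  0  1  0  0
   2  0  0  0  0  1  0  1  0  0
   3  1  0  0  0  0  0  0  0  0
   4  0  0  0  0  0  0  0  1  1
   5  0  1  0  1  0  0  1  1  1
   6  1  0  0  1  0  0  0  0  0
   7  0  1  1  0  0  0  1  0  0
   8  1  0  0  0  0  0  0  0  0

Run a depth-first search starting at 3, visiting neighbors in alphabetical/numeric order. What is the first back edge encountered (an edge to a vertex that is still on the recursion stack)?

6->0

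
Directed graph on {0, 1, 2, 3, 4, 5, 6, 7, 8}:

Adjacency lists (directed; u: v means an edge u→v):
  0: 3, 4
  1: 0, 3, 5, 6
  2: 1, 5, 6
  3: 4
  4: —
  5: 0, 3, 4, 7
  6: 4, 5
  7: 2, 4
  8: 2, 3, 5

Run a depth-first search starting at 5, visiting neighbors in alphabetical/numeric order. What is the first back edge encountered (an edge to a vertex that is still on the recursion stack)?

DFS from 5 (visiting neighbors in alphabetical/numeric order); mark gray on enter, black on exit:
5 gray
  0 gray
    3 gray
      4 gray
      4 black
    3 black
    0→4: 4 black — skip
  0 black
  5→3: 3 black — skip
  5→4: 4 black — skip
  7 gray
    2 gray
      1 gray
        1→0: 0 black — skip
        1→3: 3 black — skip
        1→5: 5 is gray → back edge
First back edge: 1 → 5.

1->5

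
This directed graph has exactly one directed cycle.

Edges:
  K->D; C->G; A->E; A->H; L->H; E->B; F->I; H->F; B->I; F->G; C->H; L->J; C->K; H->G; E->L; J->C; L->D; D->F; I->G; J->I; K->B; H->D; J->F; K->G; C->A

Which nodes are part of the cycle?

DFS with gray/black marking from C:
C gray
  K gray
    B gray
      I gray
        G gray
        G black
      I black
    B black
    D gray
      F gray
        F→I: I black — skip
        F→G: G black — skip
      F black
    D black
    K→G: G black — skip
  K black
  A gray
    E gray
      E→B: B black — skip
      L gray
        H gray
          H→G: G black — skip
          H→D: D black — skip
          H→F: F black — skip
        H black
        L→D: D black — skip
        J gray
          J→C: C is gray → back edge
Back edge closes the cycle C → A → E → L → J → C; its vertices are {A, C, E, J, L}.

A, C, E, J, L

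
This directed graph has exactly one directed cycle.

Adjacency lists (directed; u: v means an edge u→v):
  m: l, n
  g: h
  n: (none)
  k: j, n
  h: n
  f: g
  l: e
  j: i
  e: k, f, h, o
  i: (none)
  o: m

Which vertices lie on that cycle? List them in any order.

e, l, m, o

DFS with gray/black marking from l:
l gray
  e gray
    k gray
      j gray
        i gray
        i black
      j black
      n gray
      n black
    k black
    f gray
      g gray
        h gray
          h→n: n black — skip
        h black
      g black
    f black
    e→h: h black — skip
    o gray
      m gray
        m→l: l is gray → back edge
Back edge closes the cycle l → e → o → m → l; its vertices are {e, l, m, o}.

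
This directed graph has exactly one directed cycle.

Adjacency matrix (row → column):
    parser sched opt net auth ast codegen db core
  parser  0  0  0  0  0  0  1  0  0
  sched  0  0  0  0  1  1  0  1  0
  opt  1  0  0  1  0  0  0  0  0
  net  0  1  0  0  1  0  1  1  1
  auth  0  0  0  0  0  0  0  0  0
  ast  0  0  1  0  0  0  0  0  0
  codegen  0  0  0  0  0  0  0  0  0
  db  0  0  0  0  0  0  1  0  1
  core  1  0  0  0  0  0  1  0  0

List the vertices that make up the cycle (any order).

ast, net, opt, sched

DFS with gray/black marking from net:
net gray
  sched gray
    auth gray
    auth black
    ast gray
      opt gray
        parser gray
          codegen gray
          codegen black
        parser black
        opt→net: net is gray → back edge
Back edge closes the cycle net → sched → ast → opt → net; its vertices are {ast, net, opt, sched}.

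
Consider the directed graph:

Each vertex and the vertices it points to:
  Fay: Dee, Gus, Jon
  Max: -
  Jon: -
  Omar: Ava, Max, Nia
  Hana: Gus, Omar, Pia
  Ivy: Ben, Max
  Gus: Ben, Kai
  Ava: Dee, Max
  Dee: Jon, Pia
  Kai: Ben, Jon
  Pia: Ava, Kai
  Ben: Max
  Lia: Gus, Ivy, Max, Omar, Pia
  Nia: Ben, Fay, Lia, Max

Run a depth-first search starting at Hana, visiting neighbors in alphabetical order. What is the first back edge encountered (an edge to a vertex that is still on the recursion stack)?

Pia→Ava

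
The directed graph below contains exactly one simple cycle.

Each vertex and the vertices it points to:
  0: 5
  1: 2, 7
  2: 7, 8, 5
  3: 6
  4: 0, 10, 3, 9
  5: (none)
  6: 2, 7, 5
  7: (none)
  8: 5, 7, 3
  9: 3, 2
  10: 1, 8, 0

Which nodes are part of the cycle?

DFS with gray/black marking from 3:
3 gray
  6 gray
    2 gray
      7 gray
      7 black
      8 gray
        5 gray
        5 black
        8→7: 7 black — skip
        8→3: 3 is gray → back edge
Back edge closes the cycle 3 → 6 → 2 → 8 → 3; its vertices are {2, 3, 6, 8}.

2, 3, 6, 8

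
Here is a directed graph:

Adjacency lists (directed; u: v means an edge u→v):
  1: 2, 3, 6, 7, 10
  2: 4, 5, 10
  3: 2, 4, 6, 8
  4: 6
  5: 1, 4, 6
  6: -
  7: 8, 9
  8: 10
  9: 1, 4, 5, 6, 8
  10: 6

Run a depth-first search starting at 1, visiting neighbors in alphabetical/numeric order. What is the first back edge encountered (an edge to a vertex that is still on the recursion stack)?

DFS from 1 (visiting neighbors in alphabetical/numeric order); mark gray on enter, black on exit:
1 gray
  2 gray
    4 gray
      6 gray
      6 black
    4 black
    5 gray
      5→1: 1 is gray → back edge
First back edge: 5 → 1.

5→1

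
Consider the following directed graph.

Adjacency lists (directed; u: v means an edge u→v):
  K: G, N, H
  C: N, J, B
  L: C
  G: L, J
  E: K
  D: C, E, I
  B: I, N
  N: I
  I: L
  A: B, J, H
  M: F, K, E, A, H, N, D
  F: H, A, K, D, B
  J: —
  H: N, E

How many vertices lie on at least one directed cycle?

8

A vertex is on a directed cycle iff it belongs to a strongly connected component of size ≥ 2 (or has a self-loop).
The vertices on cycles are {B, C, E, H, I, K, L, N} — 8 in total.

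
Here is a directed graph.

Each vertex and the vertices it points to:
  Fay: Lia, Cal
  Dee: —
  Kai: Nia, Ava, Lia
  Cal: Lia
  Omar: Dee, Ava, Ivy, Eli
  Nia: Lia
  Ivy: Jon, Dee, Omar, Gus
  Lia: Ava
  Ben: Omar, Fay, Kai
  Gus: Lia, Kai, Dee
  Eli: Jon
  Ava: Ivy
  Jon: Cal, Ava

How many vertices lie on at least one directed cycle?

A vertex is on a directed cycle iff it belongs to a strongly connected component of size ≥ 2 (or has a self-loop).
The vertices on cycles are {Ava, Cal, Eli, Gus, Ivy, Jon, Kai, Lia, Nia, Omar} — 10 in total.

10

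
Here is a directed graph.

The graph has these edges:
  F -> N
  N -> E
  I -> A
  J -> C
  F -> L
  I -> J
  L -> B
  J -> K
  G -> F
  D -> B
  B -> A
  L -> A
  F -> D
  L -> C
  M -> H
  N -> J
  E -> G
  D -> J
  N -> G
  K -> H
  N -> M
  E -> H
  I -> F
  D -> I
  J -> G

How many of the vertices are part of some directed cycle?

7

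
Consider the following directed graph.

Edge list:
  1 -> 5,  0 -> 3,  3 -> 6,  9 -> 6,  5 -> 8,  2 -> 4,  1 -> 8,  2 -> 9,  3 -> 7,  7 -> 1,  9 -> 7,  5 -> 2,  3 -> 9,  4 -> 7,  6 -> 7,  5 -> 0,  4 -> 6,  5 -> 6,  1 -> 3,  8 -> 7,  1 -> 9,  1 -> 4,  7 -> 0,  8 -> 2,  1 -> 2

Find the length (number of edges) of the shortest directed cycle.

For each vertex v, BFS finds the shortest path from v back to v.
The shortest such closed walk is 1 → 8 → 7 → 1, length 3.

3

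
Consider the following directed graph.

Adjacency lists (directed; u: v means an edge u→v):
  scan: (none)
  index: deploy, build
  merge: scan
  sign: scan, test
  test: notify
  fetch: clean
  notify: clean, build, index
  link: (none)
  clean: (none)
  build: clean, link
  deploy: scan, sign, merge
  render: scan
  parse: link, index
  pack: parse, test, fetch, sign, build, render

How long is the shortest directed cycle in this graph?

For each vertex v, BFS finds the shortest path from v back to v.
The shortest such closed walk is test → notify → index → deploy → sign → test, length 5.

5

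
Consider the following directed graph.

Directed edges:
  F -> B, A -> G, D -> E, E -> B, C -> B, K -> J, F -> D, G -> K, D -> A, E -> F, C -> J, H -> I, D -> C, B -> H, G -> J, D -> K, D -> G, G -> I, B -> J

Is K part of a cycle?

No

K lies on a cycle iff there is a path from K back to itself.
Exploring from K, it never reaches itself; equivalently, its strongly connected component is a singleton.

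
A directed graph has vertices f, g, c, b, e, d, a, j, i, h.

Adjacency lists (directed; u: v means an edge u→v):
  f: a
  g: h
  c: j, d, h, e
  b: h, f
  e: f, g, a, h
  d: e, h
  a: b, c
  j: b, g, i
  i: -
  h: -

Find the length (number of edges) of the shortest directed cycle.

3

For each vertex v, BFS finds the shortest path from v back to v.
The shortest such closed walk is a → b → f → a, length 3.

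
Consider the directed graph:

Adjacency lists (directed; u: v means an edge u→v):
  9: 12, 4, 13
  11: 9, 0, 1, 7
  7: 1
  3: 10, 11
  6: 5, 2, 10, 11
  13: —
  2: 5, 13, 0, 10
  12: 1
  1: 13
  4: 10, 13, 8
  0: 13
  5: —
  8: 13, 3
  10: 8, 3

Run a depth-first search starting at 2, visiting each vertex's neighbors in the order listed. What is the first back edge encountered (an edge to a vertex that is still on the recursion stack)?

DFS from 2 (visiting each vertex's neighbors in the order listed); mark gray on enter, black on exit:
2 gray
  5 gray
  5 black
  13 gray
  13 black
  0 gray
    0→13: 13 black — skip
  0 black
  10 gray
    8 gray
      8→13: 13 black — skip
      3 gray
        3→10: 10 is gray → back edge
First back edge: 3 → 10.

3->10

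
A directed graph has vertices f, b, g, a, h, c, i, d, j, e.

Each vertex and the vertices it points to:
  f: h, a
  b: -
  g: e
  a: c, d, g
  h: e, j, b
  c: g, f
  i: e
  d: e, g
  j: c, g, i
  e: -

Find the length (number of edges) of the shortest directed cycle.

3

For each vertex v, BFS finds the shortest path from v back to v.
The shortest such closed walk is a → c → f → a, length 3.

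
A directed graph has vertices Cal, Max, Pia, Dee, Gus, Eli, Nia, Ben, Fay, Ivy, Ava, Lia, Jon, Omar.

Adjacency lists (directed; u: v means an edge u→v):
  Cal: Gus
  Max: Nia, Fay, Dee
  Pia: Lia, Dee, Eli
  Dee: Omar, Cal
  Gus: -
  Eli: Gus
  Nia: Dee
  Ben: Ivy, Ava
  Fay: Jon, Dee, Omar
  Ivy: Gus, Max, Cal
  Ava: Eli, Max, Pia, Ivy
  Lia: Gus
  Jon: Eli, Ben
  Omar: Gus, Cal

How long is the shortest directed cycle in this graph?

For each vertex v, BFS finds the shortest path from v back to v.
The shortest such closed walk is Ava → Max → Fay → Jon → Ben → Ava, length 5.

5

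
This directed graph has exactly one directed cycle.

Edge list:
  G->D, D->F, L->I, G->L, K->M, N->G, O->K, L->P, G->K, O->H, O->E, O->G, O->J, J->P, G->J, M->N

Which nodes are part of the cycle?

G, K, M, N

DFS with gray/black marking from G:
G gray
  L gray
    P gray
    P black
    I gray
    I black
  L black
  K gray
    M gray
      N gray
        N→G: G is gray → back edge
Back edge closes the cycle G → K → M → N → G; its vertices are {G, K, M, N}.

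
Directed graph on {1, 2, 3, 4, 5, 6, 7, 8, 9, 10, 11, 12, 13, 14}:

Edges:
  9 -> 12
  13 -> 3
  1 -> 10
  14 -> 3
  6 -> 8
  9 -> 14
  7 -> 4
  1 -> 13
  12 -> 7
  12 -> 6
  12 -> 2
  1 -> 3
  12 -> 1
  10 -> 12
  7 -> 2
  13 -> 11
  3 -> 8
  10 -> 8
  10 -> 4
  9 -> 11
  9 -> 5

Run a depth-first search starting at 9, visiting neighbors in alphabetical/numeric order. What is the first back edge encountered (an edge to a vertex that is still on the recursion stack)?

10->12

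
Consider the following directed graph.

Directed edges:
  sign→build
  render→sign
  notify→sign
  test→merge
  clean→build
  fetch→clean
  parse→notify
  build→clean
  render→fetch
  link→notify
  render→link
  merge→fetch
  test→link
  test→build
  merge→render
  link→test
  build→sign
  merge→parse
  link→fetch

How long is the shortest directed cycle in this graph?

For each vertex v, BFS finds the shortest path from v back to v.
The shortest such closed walk is test → link → test, length 2.

2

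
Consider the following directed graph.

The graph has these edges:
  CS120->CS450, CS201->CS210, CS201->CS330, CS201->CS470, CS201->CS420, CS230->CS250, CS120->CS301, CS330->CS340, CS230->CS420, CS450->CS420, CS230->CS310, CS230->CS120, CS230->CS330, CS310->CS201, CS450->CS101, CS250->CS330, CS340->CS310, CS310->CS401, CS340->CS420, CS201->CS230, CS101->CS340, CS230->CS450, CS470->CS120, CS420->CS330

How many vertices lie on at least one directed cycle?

11

A vertex is on a directed cycle iff it belongs to a strongly connected component of size ≥ 2 (or has a self-loop).
The vertices on cycles are {CS101, CS120, CS201, CS230, CS250, CS310, CS330, CS340, CS420, CS450, CS470} — 11 in total.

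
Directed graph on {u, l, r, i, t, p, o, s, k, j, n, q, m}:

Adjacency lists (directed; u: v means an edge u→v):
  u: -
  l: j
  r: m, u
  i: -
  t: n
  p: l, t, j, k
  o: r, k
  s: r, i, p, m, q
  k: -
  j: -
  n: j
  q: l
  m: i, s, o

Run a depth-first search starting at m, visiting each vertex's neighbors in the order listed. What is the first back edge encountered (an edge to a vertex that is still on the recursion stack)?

DFS from m (visiting each vertex's neighbors in the order listed); mark gray on enter, black on exit:
m gray
  i gray
  i black
  s gray
    r gray
      r→m: m is gray → back edge
First back edge: r → m.

r→m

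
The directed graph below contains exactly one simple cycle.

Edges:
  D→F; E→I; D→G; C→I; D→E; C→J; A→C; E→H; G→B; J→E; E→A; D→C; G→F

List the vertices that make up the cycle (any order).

DFS with gray/black marking from C:
C gray
  I gray
  I black
  J gray
    E gray
      A gray
        A→C: C is gray → back edge
Back edge closes the cycle C → J → E → A → C; its vertices are {A, C, E, J}.

A, C, E, J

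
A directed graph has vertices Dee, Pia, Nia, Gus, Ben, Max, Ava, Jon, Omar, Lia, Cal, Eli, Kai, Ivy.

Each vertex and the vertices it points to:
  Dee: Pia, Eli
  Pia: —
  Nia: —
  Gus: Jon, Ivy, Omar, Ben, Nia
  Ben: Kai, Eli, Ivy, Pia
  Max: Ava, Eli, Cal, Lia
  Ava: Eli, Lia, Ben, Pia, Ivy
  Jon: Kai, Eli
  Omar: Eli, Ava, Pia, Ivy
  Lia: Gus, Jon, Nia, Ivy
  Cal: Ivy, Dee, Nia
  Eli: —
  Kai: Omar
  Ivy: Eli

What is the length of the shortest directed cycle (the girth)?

4

For each vertex v, BFS finds the shortest path from v back to v.
The shortest such closed walk is Lia → Gus → Omar → Ava → Lia, length 4.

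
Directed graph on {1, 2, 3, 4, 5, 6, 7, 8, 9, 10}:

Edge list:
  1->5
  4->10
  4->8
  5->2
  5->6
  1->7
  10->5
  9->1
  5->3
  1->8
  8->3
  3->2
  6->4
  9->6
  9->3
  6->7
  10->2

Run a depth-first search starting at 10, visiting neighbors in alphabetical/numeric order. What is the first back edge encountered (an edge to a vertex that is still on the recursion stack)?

4→10

DFS from 10 (visiting neighbors in alphabetical/numeric order); mark gray on enter, black on exit:
10 gray
  2 gray
  2 black
  5 gray
    5→2: 2 black — skip
    3 gray
      3→2: 2 black — skip
    3 black
    6 gray
      4 gray
        8 gray
          8→3: 3 black — skip
        8 black
        4→10: 10 is gray → back edge
First back edge: 4 → 10.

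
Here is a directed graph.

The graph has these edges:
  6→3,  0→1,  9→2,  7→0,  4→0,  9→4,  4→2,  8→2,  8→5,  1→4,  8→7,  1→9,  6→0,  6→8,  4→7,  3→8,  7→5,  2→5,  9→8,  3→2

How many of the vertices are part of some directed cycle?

A vertex is on a directed cycle iff it belongs to a strongly connected component of size ≥ 2 (or has a self-loop).
The vertices on cycles are {0, 1, 4, 7, 8, 9} — 6 in total.

6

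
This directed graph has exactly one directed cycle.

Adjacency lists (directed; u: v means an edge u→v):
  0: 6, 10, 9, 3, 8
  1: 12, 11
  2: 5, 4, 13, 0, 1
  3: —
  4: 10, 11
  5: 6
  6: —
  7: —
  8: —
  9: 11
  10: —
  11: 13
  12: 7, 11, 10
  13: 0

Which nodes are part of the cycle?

0, 9, 11, 13

DFS with gray/black marking from 0:
0 gray
  6 gray
  6 black
  10 gray
  10 black
  9 gray
    11 gray
      13 gray
        13→0: 0 is gray → back edge
Back edge closes the cycle 0 → 9 → 11 → 13 → 0; its vertices are {0, 9, 11, 13}.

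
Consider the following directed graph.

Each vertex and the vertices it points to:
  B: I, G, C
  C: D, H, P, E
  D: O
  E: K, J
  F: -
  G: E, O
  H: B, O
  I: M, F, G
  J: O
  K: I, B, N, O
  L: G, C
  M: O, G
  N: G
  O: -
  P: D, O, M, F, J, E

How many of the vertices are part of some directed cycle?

10

A vertex is on a directed cycle iff it belongs to a strongly connected component of size ≥ 2 (or has a self-loop).
The vertices on cycles are {B, C, E, G, H, I, K, M, N, P} — 10 in total.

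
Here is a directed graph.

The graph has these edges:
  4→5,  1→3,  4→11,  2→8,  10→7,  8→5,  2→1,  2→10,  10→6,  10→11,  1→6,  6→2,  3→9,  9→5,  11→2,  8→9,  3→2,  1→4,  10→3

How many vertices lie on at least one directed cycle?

7

A vertex is on a directed cycle iff it belongs to a strongly connected component of size ≥ 2 (or has a self-loop).
The vertices on cycles are {1, 2, 3, 4, 6, 10, 11} — 7 in total.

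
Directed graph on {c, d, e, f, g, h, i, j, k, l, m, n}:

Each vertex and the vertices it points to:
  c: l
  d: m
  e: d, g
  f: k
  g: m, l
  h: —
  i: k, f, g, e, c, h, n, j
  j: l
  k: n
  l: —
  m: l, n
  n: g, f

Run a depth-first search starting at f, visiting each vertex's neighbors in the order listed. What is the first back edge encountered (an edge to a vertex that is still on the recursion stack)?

DFS from f (visiting each vertex's neighbors in the order listed); mark gray on enter, black on exit:
f gray
  k gray
    n gray
      g gray
        m gray
          l gray
          l black
          m→n: n is gray → back edge
First back edge: m → n.

m->n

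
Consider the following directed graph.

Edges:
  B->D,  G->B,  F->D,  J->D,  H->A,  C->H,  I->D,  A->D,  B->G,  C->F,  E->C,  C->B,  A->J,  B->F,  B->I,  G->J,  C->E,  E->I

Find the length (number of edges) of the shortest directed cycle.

2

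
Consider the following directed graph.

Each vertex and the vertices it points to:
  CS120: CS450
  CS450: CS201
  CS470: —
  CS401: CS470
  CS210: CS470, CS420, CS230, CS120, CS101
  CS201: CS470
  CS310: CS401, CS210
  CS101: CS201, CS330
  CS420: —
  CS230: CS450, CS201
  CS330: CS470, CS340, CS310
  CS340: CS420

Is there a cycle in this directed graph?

Yes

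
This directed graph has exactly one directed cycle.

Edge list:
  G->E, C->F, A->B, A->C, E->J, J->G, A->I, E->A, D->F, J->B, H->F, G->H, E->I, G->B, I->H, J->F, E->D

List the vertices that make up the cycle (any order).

DFS with gray/black marking from E:
E gray
  A gray
    B gray
    B black
    I gray
      H gray
        F gray
        F black
      H black
    I black
    C gray
      C→F: F black — skip
    C black
  A black
  E→I: I black — skip
  J gray
    G gray
      G→E: E is gray → back edge
Back edge closes the cycle E → J → G → E; its vertices are {E, G, J}.

E, G, J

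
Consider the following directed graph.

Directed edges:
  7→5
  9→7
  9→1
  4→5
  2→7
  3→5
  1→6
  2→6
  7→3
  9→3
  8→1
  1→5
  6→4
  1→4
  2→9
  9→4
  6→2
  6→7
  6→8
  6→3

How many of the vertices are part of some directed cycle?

5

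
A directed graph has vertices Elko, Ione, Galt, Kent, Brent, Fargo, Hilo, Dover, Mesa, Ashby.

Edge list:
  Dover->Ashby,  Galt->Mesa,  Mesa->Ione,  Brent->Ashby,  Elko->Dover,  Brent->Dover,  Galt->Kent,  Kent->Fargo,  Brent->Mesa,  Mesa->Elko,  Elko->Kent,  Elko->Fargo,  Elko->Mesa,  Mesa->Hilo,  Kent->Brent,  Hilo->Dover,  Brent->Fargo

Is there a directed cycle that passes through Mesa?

Yes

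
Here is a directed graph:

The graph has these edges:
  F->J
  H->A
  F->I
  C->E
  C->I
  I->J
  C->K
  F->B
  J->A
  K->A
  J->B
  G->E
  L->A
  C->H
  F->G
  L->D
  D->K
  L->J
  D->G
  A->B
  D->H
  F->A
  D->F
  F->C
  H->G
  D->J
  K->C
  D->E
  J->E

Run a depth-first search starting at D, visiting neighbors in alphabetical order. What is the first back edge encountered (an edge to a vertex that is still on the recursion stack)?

K→C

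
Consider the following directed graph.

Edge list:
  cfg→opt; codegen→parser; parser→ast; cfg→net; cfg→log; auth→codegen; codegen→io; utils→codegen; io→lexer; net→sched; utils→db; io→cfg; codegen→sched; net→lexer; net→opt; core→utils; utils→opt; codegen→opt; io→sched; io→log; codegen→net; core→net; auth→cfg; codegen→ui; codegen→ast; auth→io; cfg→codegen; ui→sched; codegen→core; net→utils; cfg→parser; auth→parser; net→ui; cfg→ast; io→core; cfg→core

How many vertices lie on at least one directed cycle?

6

A vertex is on a directed cycle iff it belongs to a strongly connected component of size ≥ 2 (or has a self-loop).
The vertices on cycles are {io, cfg, net, core, utils, codegen} — 6 in total.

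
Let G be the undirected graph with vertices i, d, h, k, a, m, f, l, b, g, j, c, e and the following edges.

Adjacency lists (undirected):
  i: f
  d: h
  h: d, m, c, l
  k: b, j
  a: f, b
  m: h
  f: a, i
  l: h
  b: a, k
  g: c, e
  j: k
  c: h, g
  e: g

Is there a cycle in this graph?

No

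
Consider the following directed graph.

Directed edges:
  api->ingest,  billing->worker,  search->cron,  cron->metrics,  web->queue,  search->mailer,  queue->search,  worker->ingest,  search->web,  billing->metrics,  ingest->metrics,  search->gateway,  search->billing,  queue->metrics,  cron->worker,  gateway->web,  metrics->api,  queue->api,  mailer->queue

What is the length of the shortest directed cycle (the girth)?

3

For each vertex v, BFS finds the shortest path from v back to v.
The shortest such closed walk is search → web → queue → search, length 3.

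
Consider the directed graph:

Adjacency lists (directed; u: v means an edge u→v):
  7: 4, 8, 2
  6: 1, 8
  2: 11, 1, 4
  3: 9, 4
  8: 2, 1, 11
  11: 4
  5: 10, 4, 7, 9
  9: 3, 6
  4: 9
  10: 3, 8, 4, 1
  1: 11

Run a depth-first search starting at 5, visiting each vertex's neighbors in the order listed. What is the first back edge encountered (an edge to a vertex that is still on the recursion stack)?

9->3

DFS from 5 (visiting each vertex's neighbors in the order listed); mark gray on enter, black on exit:
5 gray
  10 gray
    3 gray
      9 gray
        9→3: 3 is gray → back edge
First back edge: 9 → 3.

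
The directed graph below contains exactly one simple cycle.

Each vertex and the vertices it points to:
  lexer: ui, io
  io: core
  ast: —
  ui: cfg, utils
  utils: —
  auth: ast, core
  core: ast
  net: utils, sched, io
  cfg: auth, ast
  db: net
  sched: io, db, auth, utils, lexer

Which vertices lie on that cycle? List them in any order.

db, net, sched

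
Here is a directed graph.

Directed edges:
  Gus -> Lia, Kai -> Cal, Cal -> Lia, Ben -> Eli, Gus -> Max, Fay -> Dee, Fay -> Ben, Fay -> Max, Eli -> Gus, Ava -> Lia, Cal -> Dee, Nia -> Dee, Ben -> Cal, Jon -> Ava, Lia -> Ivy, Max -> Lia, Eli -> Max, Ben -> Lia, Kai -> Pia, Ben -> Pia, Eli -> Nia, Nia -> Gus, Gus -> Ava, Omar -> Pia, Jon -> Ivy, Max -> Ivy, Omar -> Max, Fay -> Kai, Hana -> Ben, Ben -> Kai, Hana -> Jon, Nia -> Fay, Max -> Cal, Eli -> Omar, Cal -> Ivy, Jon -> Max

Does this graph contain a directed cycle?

Yes

DFS with white/gray/black marking, starting from Fay:
Fay gray
  Max gray
    Ivy gray
    Ivy black
    Cal gray
      Dee gray
      Dee black
      Cal→Ivy: Ivy black — skip
      Lia gray
        Lia→Ivy: Ivy black — skip
      Lia black
    Cal black
    Max→Lia: Lia black — skip
  Max black
  Fay→Dee: Dee black — skip
  Kai gray
    Kai→Cal: Cal black — skip
    Pia gray
    Pia black
  Kai black
  Ben gray
    Ben→Pia: Pia black — skip
    Eli gray
      Gus gray
        Ava gray
          Ava→Lia: Lia black — skip
        Ava black
        Gus→Max: Max black — skip
        Gus→Lia: Lia black — skip
      Gus black
      Eli→Max: Max black — skip
      Nia gray
        Nia→Gus: Gus black — skip
        Nia→Dee: Dee black — skip
        Nia→Fay: Fay is gray → back edge
Back edge found, so a cycle exists: Fay → Ben → Eli → Nia → Fay.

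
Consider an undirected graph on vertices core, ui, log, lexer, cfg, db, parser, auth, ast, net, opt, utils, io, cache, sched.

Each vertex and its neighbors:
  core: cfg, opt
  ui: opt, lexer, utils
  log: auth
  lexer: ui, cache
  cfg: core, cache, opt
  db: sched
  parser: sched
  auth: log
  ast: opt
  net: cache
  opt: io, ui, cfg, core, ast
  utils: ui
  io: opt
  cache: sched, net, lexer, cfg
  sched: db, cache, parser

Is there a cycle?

Yes

DFS, tracking each vertex's parent; an edge to a visited non-parent vertex closes a cycle.
Start from cfg:
visit cfg (parent –)
  visit core (parent cfg)
    core–cfg: parent, skip
    visit opt (parent core)
      visit io (parent opt)
        io–opt: parent, skip
      visit ui (parent opt)
        ui–opt: parent, skip
        visit lexer (parent ui)
          lexer–ui: parent, skip
          visit cache (parent lexer)
            visit sched (parent cache)
              visit db (parent sched)
                db–sched: parent, skip
              sched–cache: parent, skip
              visit parser (parent sched)
                parser–sched: parent, skip
            visit net (parent cache)
              net–cache: parent, skip
            cache–lexer: parent, skip
            cache–cfg: cfg visited and ≠ parent → cycle
Cycle: cfg – core – opt – ui – lexer – cache – cfg.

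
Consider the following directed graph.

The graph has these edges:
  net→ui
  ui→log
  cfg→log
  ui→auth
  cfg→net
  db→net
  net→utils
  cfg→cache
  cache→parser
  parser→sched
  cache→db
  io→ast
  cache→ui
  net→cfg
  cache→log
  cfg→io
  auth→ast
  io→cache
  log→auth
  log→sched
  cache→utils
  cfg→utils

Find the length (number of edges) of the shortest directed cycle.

For each vertex v, BFS finds the shortest path from v back to v.
The shortest such closed walk is net → cfg → net, length 2.

2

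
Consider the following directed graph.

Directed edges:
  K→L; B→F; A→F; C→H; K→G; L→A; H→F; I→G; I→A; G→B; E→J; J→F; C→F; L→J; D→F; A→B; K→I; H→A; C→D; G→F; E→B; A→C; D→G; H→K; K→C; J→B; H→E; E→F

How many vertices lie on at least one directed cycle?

6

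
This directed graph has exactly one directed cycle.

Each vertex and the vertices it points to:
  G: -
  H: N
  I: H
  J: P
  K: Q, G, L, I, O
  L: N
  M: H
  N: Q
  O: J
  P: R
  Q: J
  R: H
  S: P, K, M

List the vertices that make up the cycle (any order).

H, J, N, P, Q, R

DFS with gray/black marking from P:
P gray
  R gray
    H gray
      N gray
        Q gray
          J gray
            J→P: P is gray → back edge
Back edge closes the cycle P → R → H → N → Q → J → P; its vertices are {H, J, N, P, Q, R}.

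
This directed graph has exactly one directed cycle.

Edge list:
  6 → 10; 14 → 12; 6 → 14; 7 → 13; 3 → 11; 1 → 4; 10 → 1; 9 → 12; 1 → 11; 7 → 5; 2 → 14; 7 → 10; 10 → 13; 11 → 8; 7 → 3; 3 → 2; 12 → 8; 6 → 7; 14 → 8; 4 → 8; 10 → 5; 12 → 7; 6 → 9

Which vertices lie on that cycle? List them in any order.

DFS with gray/black marking from 12:
12 gray
  8 gray
  8 black
  7 gray
    10 gray
      13 gray
      13 black
      5 gray
      5 black
      1 gray
        4 gray
          4→8: 8 black — skip
        4 black
        11 gray
          11→8: 8 black — skip
        11 black
      1 black
    10 black
    7→13: 13 black — skip
    7→5: 5 black — skip
    3 gray
      3→11: 11 black — skip
      2 gray
        14 gray
          14→8: 8 black — skip
          14→12: 12 is gray → back edge
Back edge closes the cycle 12 → 7 → 3 → 2 → 14 → 12; its vertices are {2, 3, 7, 12, 14}.

2, 3, 7, 12, 14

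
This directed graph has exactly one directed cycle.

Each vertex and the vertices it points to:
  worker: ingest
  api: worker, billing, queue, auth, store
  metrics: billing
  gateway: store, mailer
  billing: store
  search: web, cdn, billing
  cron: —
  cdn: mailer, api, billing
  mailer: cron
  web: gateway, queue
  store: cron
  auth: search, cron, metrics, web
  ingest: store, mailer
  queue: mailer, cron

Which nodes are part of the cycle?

DFS with gray/black marking from api:
api gray
  worker gray
    ingest gray
      store gray
        cron gray
        cron black
      store black
      mailer gray
        mailer→cron: cron black — skip
      mailer black
    ingest black
  worker black
  billing gray
    billing→store: store black — skip
  billing black
  queue gray
    queue→mailer: mailer black — skip
    queue→cron: cron black — skip
  queue black
  auth gray
    search gray
      web gray
        gateway gray
          gateway→store: store black — skip
          gateway→mailer: mailer black — skip
        gateway black
        web→queue: queue black — skip
      web black
      cdn gray
        cdn→mailer: mailer black — skip
        cdn→api: api is gray → back edge
Back edge closes the cycle api → auth → search → cdn → api; its vertices are {api, cdn, auth, search}.

api, cdn, auth, search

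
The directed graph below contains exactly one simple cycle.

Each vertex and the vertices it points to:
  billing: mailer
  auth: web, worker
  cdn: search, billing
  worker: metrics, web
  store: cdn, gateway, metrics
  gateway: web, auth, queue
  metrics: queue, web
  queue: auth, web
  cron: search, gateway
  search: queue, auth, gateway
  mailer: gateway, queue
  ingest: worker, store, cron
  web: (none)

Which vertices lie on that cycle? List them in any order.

DFS with gray/black marking from worker:
worker gray
  metrics gray
    queue gray
      auth gray
        web gray
        web black
        auth→worker: worker is gray → back edge
Back edge closes the cycle worker → metrics → queue → auth → worker; its vertices are {auth, queue, worker, metrics}.

auth, queue, worker, metrics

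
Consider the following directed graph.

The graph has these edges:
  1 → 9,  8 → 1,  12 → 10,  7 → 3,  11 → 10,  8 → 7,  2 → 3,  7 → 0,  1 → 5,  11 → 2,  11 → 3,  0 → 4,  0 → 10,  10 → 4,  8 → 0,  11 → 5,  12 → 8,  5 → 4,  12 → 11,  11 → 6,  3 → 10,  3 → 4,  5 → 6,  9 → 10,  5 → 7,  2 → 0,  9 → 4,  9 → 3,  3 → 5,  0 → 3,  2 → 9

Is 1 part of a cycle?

No

1 lies on a cycle iff there is a path from 1 back to itself.
Exploring from 1, it never reaches itself; equivalently, its strongly connected component is a singleton.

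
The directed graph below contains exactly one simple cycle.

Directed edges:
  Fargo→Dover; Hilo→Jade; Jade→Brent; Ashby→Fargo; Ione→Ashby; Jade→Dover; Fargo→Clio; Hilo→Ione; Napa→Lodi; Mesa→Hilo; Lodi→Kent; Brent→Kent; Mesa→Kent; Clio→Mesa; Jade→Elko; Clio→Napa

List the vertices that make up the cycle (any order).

DFS with gray/black marking from Clio:
Clio gray
  Mesa gray
    Hilo gray
      Ione gray
        Ashby gray
          Fargo gray
            Fargo→Clio: Clio is gray → back edge
Back edge closes the cycle Clio → Mesa → Hilo → Ione → Ashby → Fargo → Clio; its vertices are {Clio, Hilo, Ione, Mesa, Ashby, Fargo}.

Clio, Hilo, Ione, Mesa, Ashby, Fargo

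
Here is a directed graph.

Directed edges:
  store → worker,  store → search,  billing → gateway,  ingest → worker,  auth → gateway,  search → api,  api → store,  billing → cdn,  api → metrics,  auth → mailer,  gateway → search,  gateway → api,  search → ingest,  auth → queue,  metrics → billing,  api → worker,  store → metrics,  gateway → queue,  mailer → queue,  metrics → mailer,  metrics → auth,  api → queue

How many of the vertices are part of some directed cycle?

7

A vertex is on a directed cycle iff it belongs to a strongly connected component of size ≥ 2 (or has a self-loop).
The vertices on cycles are {api, auth, store, search, billing, gateway, metrics} — 7 in total.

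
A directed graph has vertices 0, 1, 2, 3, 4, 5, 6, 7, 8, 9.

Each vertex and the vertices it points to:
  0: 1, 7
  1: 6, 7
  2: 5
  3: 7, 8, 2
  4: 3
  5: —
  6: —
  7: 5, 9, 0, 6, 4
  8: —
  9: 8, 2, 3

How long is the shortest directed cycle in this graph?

2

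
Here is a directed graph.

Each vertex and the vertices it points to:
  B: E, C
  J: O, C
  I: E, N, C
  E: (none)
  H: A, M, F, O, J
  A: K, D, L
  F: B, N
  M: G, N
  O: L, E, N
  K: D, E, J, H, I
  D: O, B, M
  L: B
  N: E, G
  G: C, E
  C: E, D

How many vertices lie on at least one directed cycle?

11

A vertex is on a directed cycle iff it belongs to a strongly connected component of size ≥ 2 (or has a self-loop).
The vertices on cycles are {A, B, C, D, G, H, K, L, M, N, O} — 11 in total.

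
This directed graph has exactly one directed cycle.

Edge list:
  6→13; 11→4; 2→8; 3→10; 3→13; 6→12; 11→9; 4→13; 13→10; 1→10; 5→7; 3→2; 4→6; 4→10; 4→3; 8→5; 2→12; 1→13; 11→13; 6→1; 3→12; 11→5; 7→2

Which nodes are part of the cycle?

2, 5, 7, 8

DFS with gray/black marking from 5:
5 gray
  7 gray
    2 gray
      12 gray
      12 black
      8 gray
        8→5: 5 is gray → back edge
Back edge closes the cycle 5 → 7 → 2 → 8 → 5; its vertices are {2, 5, 7, 8}.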